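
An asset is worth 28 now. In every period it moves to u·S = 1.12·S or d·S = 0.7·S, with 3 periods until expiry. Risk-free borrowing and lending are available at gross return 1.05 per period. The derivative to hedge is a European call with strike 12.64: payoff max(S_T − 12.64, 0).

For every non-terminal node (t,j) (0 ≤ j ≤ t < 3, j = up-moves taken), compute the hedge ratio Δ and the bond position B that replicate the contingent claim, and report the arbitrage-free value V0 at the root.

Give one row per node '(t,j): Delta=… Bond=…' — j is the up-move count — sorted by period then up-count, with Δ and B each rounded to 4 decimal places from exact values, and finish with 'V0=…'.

Since d<R<u, set p* = (R−d)/(u−d) = 0.8333; price each node as the discounted p*-expectation of its children.
At expiry t=3: V(3,0)=0.0000, V(3,1)=2.7264, V(3,2)=11.9462, V(3,3)=26.6980
Node (2,0) S=13.7200: V=(p*·2.7264+(1−p*)·0.0000)/1.05=2.1638; Δ=(2.7264−0.0000)/(15.3664−9.6040)=0.4731; B=V−Δ·S=-4.3276
Node (2,1) S=21.9520: V=(p*·11.9462+(1−p*)·2.7264)/1.05=9.9139; Δ=(11.9462−2.7264)/(24.5862−15.3664)=1.0000; B=V−Δ·S=-12.0381
Node (2,2) S=35.1232: V=(p*·26.6980+(1−p*)·11.9462)/1.05=23.0851; Δ=(26.6980−11.9462)/(39.3380−24.5862)=1.0000; B=V−Δ·S=-12.0381
Node (1,0) S=19.6000: V=(p*·9.9139+(1−p*)·2.1638)/1.05=8.2116; Δ=(9.9139−2.1638)/(21.9520−13.7200)=0.9415; B=V−Δ·S=-10.2410
Node (1,1) S=31.3600: V=(p*·23.0851+(1−p*)·9.9139)/1.05=19.8951; Δ=(23.0851−9.9139)/(35.1232−21.9520)=1.0000; B=V−Δ·S=-11.4649
Node (0,0) S=28.0000: V=(p*·19.8951+(1−p*)·8.2116)/1.05=17.0932; Δ=(19.8951−8.2116)/(31.3600−19.6000)=0.9935; B=V−Δ·S=-10.7246
Each (Δ,B) replicates both successor values, so the strategy is self-financing and V0 is arbitrage-free.

(0,0): Delta=0.9935 Bond=-10.7246
(1,0): Delta=0.9415 Bond=-10.2410
(1,1): Delta=1.0000 Bond=-11.4649
(2,0): Delta=0.4731 Bond=-4.3276
(2,1): Delta=1.0000 Bond=-12.0381
(2,2): Delta=1.0000 Bond=-12.0381
V0=17.0932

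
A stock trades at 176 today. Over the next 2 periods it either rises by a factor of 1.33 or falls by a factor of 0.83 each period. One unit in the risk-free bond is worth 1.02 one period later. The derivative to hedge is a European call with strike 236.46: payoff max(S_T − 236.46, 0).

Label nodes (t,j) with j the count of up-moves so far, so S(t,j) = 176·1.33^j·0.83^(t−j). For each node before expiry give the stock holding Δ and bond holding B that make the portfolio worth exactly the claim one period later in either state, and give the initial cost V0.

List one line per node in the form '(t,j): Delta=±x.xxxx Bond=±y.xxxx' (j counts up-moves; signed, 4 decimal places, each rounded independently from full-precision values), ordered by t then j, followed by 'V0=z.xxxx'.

No-arbitrage ⇒ martingale measure with p* = (R−d)/(u−d) = 0.3800.
Terminal values V(2,·): V(2,0)=0.0000, V(2,1)=0.0000, V(2,2)=74.8664
(1,0): S=146.0800. Δ = (V_up−V_dn)/(S_up−S_dn) = (0.0000−0.0000)/(194.2864−121.2464) = 0.0000. V = [p*·0.0000 + (1−p*)·0.0000]/1.02 = 0.0000. B = V − Δ·S = 0.0000.
(1,1): S=234.0800. Δ = (V_up−V_dn)/(S_up−S_dn) = (74.8664−0.0000)/(311.3264−194.2864) = 0.6397. V = [p*·74.8664 + (1−p*)·0.0000]/1.02 = 27.8914. B = V − Δ·S = -121.8414.
(0,0): S=176.0000. Δ = (V_up−V_dn)/(S_up−S_dn) = (27.8914−0.0000)/(234.0800−146.0800) = 0.3169. V = [p*·27.8914 + (1−p*)·0.0000]/1.02 = 10.3909. B = V − Δ·S = -45.3919.
The time-0 hedge costs 10.3909, which is the no-arbitrage price.

(0,0): Delta=0.3169 Bond=-45.3919
(1,0): Delta=0.0000 Bond=0.0000
(1,1): Delta=0.6397 Bond=-121.8414
V0=10.3909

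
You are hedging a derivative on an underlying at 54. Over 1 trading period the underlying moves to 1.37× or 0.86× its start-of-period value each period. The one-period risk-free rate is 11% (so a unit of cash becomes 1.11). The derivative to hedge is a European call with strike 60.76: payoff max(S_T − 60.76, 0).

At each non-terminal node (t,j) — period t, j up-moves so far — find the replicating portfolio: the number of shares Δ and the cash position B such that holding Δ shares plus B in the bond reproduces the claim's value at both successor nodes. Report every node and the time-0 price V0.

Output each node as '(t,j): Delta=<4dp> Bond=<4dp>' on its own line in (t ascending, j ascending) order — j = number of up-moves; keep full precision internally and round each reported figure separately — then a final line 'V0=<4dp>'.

(0,0): Delta=0.4800 Bond=-20.0834
V0=5.8382

The replicating-portfolio and risk-neutral prices coincide; use p* = (1.11−0.86)/(1.37−0.86) = 0.4902 for the latter.
Payoff layer (t=1): V(1,0)=0.0000, V(1,1)=13.2200
  t=0,j=0: stock 54.0000 → up 73.9800 (V=13.2200), down 46.4400 (V=0.0000). Price 5.8382; hedge Δ=0.4800, bond B=-20.0834.
Self-financing check: at every node Δ·S+B equals the discounted successor values.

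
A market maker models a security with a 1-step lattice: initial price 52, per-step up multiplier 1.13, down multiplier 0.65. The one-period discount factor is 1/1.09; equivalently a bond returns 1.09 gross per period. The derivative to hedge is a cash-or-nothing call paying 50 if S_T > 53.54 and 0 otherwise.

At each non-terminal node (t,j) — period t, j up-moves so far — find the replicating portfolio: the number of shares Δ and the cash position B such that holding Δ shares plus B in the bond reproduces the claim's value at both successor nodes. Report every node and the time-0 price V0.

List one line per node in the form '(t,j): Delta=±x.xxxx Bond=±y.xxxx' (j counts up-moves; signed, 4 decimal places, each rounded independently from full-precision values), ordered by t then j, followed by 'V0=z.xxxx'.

Since d<R<u, set p* = (R−d)/(u−d) = 0.9167; price each node as the discounted p*-expectation of its children.
Payoff layer (t=1): V(1,0)=0.0000, V(1,1)=50.0000
  t=0,j=0: stock 52.0000 → up 58.7600 (V=50.0000), down 33.8000 (V=0.0000). Price 42.0489; hedge Δ=2.0032, bond B=-62.1177.
Check: Δ(0,0)·S0 + B(0,0) = 42.0489 = V0.

(0,0): Delta=2.0032 Bond=-62.1177
V0=42.0489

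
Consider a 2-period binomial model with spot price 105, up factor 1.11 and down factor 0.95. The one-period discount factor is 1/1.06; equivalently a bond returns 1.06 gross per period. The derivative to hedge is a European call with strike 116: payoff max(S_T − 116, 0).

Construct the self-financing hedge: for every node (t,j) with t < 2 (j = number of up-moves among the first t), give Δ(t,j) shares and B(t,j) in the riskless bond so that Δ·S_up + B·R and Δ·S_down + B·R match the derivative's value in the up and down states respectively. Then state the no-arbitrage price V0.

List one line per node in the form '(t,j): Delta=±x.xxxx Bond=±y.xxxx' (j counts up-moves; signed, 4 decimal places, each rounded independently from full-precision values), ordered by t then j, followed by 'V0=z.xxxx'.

(0,0): Delta=0.5162 Bond=-48.5749
(1,0): Delta=0.0000 Bond=0.0000
(1,1): Delta=0.7170 Bond=-74.8937
V0=5.6245

The replicating-portfolio and risk-neutral prices coincide; use p* = (1.06−0.95)/(1.11−0.95) = 0.6875 for the latter.
Terminal values V(2,·): V(2,0)=0.0000, V(2,1)=0.0000, V(2,2)=13.3705
Node (1,0) S=99.7500: V=(p*·0.0000+(1−p*)·0.0000)/1.06=0.0000; Δ=(0.0000−0.0000)/(110.7225−94.7625)=0.0000; B=V−Δ·S=0.0000
Node (1,1) S=116.5500: V=(p*·13.3705+(1−p*)·0.0000)/1.06=8.6719; Δ=(13.3705−0.0000)/(129.3705−110.7225)=0.7170; B=V−Δ·S=-74.8937
Node (0,0) S=105.0000: V=(p*·8.6719+(1−p*)·0.0000)/1.06=5.6245; Δ=(8.6719−0.0000)/(116.5500−99.7500)=0.5162; B=V−Δ·S=-48.5749
Self-financing check: at every node Δ·S+B equals the discounted successor values.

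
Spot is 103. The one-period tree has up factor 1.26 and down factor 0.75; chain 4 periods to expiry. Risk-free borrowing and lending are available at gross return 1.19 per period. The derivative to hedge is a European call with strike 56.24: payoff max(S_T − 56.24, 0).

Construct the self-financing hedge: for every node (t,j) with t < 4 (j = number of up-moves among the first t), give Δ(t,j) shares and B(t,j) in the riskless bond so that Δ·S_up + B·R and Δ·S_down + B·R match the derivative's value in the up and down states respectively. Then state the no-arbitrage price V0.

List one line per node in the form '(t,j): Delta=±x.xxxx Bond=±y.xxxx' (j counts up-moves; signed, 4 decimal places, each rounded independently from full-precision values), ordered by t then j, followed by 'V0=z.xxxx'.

(0,0): Delta=0.9985 Bond=-27.8832
(1,0): Delta=0.9862 Bond=-32.2280
(1,1): Delta=0.9997 Bond=-33.3326
(2,0): Delta=0.8770 Bond=-32.0224
(2,1): Delta=0.9965 Bond=-39.3581
(2,2): Delta=1.0000 Bond=-39.7147
(3,0): Delta=0.0000 Bond=0.0000
(3,1): Delta=0.9600 Bond=-44.1690
(3,2): Delta=1.0000 Bond=-47.2605
(3,3): Delta=1.0000 Bond=-47.2605
V0=74.9657

Risk-neutral probability p* = (R−d)/(u−d) = (1.19−0.75)/(1.26−0.75) = 0.8627.
Terminal payoffs: V(4,0)=0.0000, V(4,1)=0.0000, V(4,2)=35.7416, V(4,3)=98.2890, V(4,4)=203.3688
Node (3,0) S=43.4531: V=(p*·0.0000+(1−p*)·0.0000)/1.19=0.0000; Δ=(0.0000−0.0000)/(54.7509−32.5898)=0.0000; B=V−Δ·S=0.0000
Node (3,1) S=73.0012: V=(p*·35.7416+(1−p*)·0.0000)/1.19=25.9125; Δ=(35.7416−0.0000)/(91.9816−54.7509)=0.9600; B=V−Δ·S=-44.1690
Node (3,2) S=122.6421: V=(p*·98.2890+(1−p*)·35.7416)/1.19=75.3816; Δ=(98.2890−35.7416)/(154.5290−91.9816)=1.0000; B=V−Δ·S=-47.2605
Node (3,3) S=206.0387: V=(p*·203.3688+(1−p*)·98.2890)/1.19=158.7782; Δ=(203.3688−98.2890)/(259.6088−154.5290)=1.0000; B=V−Δ·S=-47.2605
Node (2,0) S=57.9375: V=(p*·25.9125+(1−p*)·0.0000)/1.19=18.7865; Δ=(25.9125−0.0000)/(73.0012−43.4531)=0.8770; B=V−Δ·S=-32.0224
Node (2,1) S=97.3350: V=(p*·75.3816+(1−p*)·25.9125)/1.19=57.6401; Δ=(75.3816−25.9125)/(122.6421−73.0012)=0.9965; B=V−Δ·S=-39.3581
Node (2,2) S=163.5228: V=(p*·158.7782+(1−p*)·75.3816)/1.19=123.8081; Δ=(158.7782−75.3816)/(206.0387−122.6421)=1.0000; B=V−Δ·S=-39.7147
Node (1,0) S=77.2500: V=(p*·57.6401+(1−p*)·18.7865)/1.19=43.9557; Δ=(57.6401−18.7865)/(97.3350−57.9375)=0.9862; B=V−Δ·S=-32.2280
Node (1,1) S=129.7800: V=(p*·123.8081+(1−p*)·57.6401)/1.19=96.4086; Δ=(123.8081−57.6401)/(163.5228−97.3350)=0.9997; B=V−Δ·S=-33.3326
Node (0,0) S=103.0000: V=(p*·96.4086+(1−p*)·43.9557)/1.19=74.9657; Δ=(96.4086−43.9557)/(129.7800−77.2500)=0.9985; B=V−Δ·S=-27.8832
Root portfolio cost Δ·103+B reproduces V0=74.9657.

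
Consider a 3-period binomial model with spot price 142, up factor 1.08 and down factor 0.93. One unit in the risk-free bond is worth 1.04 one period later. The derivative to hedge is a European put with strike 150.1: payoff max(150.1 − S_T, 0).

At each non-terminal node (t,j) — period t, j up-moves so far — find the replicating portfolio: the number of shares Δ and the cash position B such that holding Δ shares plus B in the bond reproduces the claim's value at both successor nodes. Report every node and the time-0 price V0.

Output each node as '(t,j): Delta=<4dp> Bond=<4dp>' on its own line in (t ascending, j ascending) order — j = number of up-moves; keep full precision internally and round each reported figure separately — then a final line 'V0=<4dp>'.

(0,0): Delta=-0.3533 Bond=53.1959
(1,0): Delta=-0.8599 Bond=122.2354
(1,1): Delta=-0.1946 Bond=30.9922
(2,0): Delta=-1.0000 Bond=144.3269
(2,1): Delta=-0.8161 Bond=120.8696
(2,2): Delta=0.0000 Bond=0.0000
V0=3.0331

Since d<R<u, set p* = (R−d)/(u−d) = 0.7333; price each node as the discounted p*-expectation of its children.
Payoff layer (t=3): V(3,0)=35.8813, V(3,1)=17.4589, V(3,2)=0.0000, V(3,3)=0.0000
(2,0): S=122.8158. Δ = (V_up−V_dn)/(S_up−S_dn) = (17.4589−35.8813)/(132.6411−114.2187) = -1.0000. V = [p*·17.4589 + (1−p*)·35.8813]/1.04 = 21.5111. B = V − Δ·S = 144.3269.
(2,1): S=142.6248. Δ = (V_up−V_dn)/(S_up−S_dn) = (0.0000−17.4589)/(154.0348−132.6411) = -0.8161. V = [p*·0.0000 + (1−p*)·17.4589]/1.04 = 4.4767. B = V − Δ·S = 120.8696.
(2,2): S=165.6288. Δ = (V_up−V_dn)/(S_up−S_dn) = (0.0000−0.0000)/(178.8791−154.0348) = 0.0000. V = [p*·0.0000 + (1−p*)·0.0000]/1.04 = 0.0000. B = V − Δ·S = 0.0000.
(1,0): S=132.0600. Δ = (V_up−V_dn)/(S_up−S_dn) = (4.4767−21.5111)/(142.6248−122.8158) = -0.8599. V = [p*·4.4767 + (1−p*)·21.5111]/1.04 = 8.6723. B = V − Δ·S = 122.2354.
(1,1): S=153.3600. Δ = (V_up−V_dn)/(S_up−S_dn) = (0.0000−4.4767)/(165.6288−142.6248) = -0.1946. V = [p*·0.0000 + (1−p*)·4.4767]/1.04 = 1.1479. B = V − Δ·S = 30.9922.
(0,0): S=142.0000. Δ = (V_up−V_dn)/(S_up−S_dn) = (1.1479−8.6723)/(153.3600−132.0600) = -0.3533. V = [p*·1.1479 + (1−p*)·8.6723]/1.04 = 3.0331. B = V − Δ·S = 53.1959.
The time-0 hedge costs 3.0331, which is the no-arbitrage price.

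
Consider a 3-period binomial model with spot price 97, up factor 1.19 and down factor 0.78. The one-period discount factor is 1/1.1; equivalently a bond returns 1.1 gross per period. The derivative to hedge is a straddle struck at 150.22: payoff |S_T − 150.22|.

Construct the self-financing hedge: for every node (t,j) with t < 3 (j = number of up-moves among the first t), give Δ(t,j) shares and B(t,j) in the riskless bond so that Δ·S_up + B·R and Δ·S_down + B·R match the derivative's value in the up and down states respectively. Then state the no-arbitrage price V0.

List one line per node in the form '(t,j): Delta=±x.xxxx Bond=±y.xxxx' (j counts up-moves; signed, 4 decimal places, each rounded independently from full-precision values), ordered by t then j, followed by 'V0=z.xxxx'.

Risk-neutral probability p* = (R−d)/(u−d) = (1.1−0.78)/(1.19−0.78) = 0.7805.
Payoff layer (t=3): V(3,0)=104.1885, V(3,1)=79.9924, V(3,2)=43.0779, V(3,3)=13.2404
Node (2,0) S=59.0148: V=(p*·79.9924+(1−p*)·104.1885)/1.1=77.5488; Δ=(79.9924−104.1885)/(70.2276−46.0315)=-1.0000; B=V−Δ·S=136.5636
Node (2,1) S=90.0354: V=(p*·43.0779+(1−p*)·79.9924)/1.1=46.5282; Δ=(43.0779−79.9924)/(107.1421−70.2276)=-1.0000; B=V−Δ·S=136.5636
Node (2,2) S=137.3617: V=(p*·13.2404+(1−p*)·43.0779)/1.1=17.9910; Δ=(13.2404−43.0779)/(163.4604−107.1421)=-0.5298; B=V−Δ·S=90.7653
Node (1,0) S=75.6600: V=(p*·46.5282+(1−p*)·77.5488)/1.1=48.4888; Δ=(46.5282−77.5488)/(90.0354−59.0148)=-1.0000; B=V−Δ·S=124.1488
Node (1,1) S=115.4300: V=(p*·17.9910+(1−p*)·46.5282)/1.1=22.0503; Δ=(17.9910−46.5282)/(137.3617−90.0354)=-0.6030; B=V−Δ·S=91.6533
Node (0,0) S=97.0000: V=(p*·22.0503+(1−p*)·48.4888)/1.1=25.3217; Δ=(22.0503−48.4888)/(115.4300−75.6600)=-0.6648; B=V−Δ·S=89.8058
Root portfolio cost Δ·97+B reproduces V0=25.3217.

(0,0): Delta=-0.6648 Bond=89.8058
(1,0): Delta=-1.0000 Bond=124.1488
(1,1): Delta=-0.6030 Bond=91.6533
(2,0): Delta=-1.0000 Bond=136.5636
(2,1): Delta=-1.0000 Bond=136.5636
(2,2): Delta=-0.5298 Bond=90.7653
V0=25.3217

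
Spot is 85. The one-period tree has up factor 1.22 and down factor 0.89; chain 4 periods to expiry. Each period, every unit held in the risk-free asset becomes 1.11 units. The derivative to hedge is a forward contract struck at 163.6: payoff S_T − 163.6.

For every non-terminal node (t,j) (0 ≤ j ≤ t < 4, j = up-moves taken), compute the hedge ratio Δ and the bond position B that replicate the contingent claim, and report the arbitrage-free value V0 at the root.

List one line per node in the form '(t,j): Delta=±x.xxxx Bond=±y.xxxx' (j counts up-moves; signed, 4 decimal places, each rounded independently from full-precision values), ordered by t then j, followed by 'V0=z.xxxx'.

(0,0): Delta=1.0000 Bond=-107.7684
(1,0): Delta=1.0000 Bond=-119.6229
(1,1): Delta=1.0000 Bond=-119.6229
(2,0): Delta=1.0000 Bond=-132.7814
(2,1): Delta=1.0000 Bond=-132.7814
(2,2): Delta=1.0000 Bond=-132.7814
(3,0): Delta=1.0000 Bond=-147.3874
(3,1): Delta=1.0000 Bond=-147.3874
(3,2): Delta=1.0000 Bond=-147.3874
(3,3): Delta=1.0000 Bond=-147.3874
V0=-22.7684

Since d<R<u, set p* = (R−d)/(u−d) = 0.6667; price each node as the discounted p*-expectation of its children.
Terminal values V(4,·): V(4,0)=-110.2691, V(4,1)=-90.4947, V(4,2)=-63.3883, V(4,3)=-26.2311, V(4,4)=24.7034
  t=3,j=0: stock 59.9224 → up 73.1053 (V=-90.4947), down 53.3309 (V=-110.2691). Price -87.4650; hedge Δ=1.0000, bond B=-147.3874.
  t=3,j=1: stock 82.1408 → up 100.2117 (V=-63.3883), down 73.1053 (V=-90.4947). Price -65.2466; hedge Δ=1.0000, bond B=-147.3874.
  t=3,j=2: stock 112.5975 → up 137.3689 (V=-26.2311), down 100.2117 (V=-63.3883). Price -34.7899; hedge Δ=1.0000, bond B=-147.3874.
  t=3,j=3: stock 154.3471 → up 188.3034 (V=24.7034), down 137.3689 (V=-26.2311). Price 6.9597; hedge Δ=1.0000, bond B=-147.3874.
  t=2,j=0: stock 67.3285 → up 82.1408 (V=-65.2466), down 59.9224 (V=-87.4650). Price -65.4529; hedge Δ=1.0000, bond B=-132.7814.
  t=2,j=1: stock 92.2930 → up 112.5975 (V=-34.7899), down 82.1408 (V=-65.2466). Price -40.4884; hedge Δ=1.0000, bond B=-132.7814.
  t=2,j=2: stock 126.5140 → up 154.3471 (V=6.9597), down 112.5975 (V=-34.7899). Price -6.2674; hedge Δ=1.0000, bond B=-132.7814.
  t=1,j=0: stock 75.6500 → up 92.2930 (V=-40.4884), down 67.3285 (V=-65.4529). Price -43.9729; hedge Δ=1.0000, bond B=-119.6229.
  t=1,j=1: stock 103.7000 → up 126.5140 (V=-6.2674), down 92.2930 (V=-40.4884). Price -15.9229; hedge Δ=1.0000, bond B=-119.6229.
  t=0,j=0: stock 85.0000 → up 103.7000 (V=-15.9229), down 75.6500 (V=-43.9729). Price -22.7684; hedge Δ=1.0000, bond B=-107.7684.
Root portfolio cost Δ·85+B reproduces V0=-22.7684.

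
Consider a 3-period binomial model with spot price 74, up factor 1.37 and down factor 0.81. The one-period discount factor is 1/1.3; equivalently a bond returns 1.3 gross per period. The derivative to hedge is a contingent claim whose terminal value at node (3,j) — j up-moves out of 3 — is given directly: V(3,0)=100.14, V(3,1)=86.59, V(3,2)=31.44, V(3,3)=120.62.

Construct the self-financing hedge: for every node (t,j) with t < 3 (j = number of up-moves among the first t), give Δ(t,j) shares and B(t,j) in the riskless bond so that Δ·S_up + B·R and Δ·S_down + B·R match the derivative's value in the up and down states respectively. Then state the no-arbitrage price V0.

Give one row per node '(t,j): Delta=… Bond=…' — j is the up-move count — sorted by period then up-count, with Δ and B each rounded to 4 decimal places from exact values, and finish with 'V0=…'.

Risk-neutral probability p* = (R−d)/(u−d) = (1.3−0.81)/(1.37−0.81) = 0.8750.
Terminal values V(3,·): V(3,0)=100.1400, V(3,1)=86.5900, V(3,2)=31.4400, V(3,3)=120.6200
Node (2,0) S=48.5514: V=(p*·86.5900+(1−p*)·100.1400)/1.3=67.9106; Δ=(86.5900−100.1400)/(66.5154−39.3266)=-0.4984; B=V−Δ·S=92.1070
Node (2,1) S=82.1178: V=(p*·31.4400+(1−p*)·86.5900)/1.3=29.4875; Δ=(31.4400−86.5900)/(112.5014−66.5154)=-1.1993; B=V−Δ·S=127.9696
Node (2,2) S=138.8906: V=(p*·120.6200+(1−p*)·31.4400)/1.3=84.2096; Δ=(120.6200−31.4400)/(190.2801−112.5014)=1.1466; B=V−Δ·S=-75.0404
Node (1,0) S=59.9400: V=(p*·29.4875+(1−p*)·67.9106)/1.3=26.3772; Δ=(29.4875−67.9106)/(82.1178−48.5514)=-1.1447; B=V−Δ·S=94.9899
Node (1,1) S=101.3800: V=(p*·84.2096+(1−p*)·29.4875)/1.3=59.5149; Δ=(84.2096−29.4875)/(138.8906−82.1178)=0.9639; B=V−Δ·S=-38.2032
Node (0,0) S=74.0000: V=(p*·59.5149+(1−p*)·26.3772)/1.3=42.5944; Δ=(59.5149−26.3772)/(101.3800−59.9400)=0.7997; B=V−Δ·S=-16.5800
Self-financing check: at every node Δ·S+B equals the discounted successor values.

(0,0): Delta=0.7997 Bond=-16.5800
(1,0): Delta=-1.1447 Bond=94.9899
(1,1): Delta=0.9639 Bond=-38.2032
(2,0): Delta=-0.4984 Bond=92.1070
(2,1): Delta=-1.1993 Bond=127.9696
(2,2): Delta=1.1466 Bond=-75.0404
V0=42.5944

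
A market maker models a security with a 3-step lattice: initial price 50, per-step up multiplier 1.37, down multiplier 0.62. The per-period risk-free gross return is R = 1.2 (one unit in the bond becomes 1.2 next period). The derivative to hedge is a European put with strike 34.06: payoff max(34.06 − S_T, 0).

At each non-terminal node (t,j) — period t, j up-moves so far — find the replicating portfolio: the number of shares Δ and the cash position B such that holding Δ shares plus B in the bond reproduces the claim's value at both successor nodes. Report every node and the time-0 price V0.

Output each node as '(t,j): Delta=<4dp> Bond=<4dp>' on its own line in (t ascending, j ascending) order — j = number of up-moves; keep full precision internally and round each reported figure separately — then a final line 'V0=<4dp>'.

Under the risk-neutral measure, an up-move has probability p* = (R−d)/(u−d) = 0.7733 and values discount at R = 1.2.
At expiry t=3: V(3,0)=22.1436, V(3,1)=7.7286, V(3,2)=0.0000, V(3,3)=0.0000
  t=2,j=0: stock 19.2200 → up 26.3314 (V=7.7286), down 11.9164 (V=22.1436). Price 9.1633; hedge Δ=-1.0000, bond B=28.3833.
  t=2,j=1: stock 42.4700 → up 58.1839 (V=0.0000), down 26.3314 (V=7.7286). Price 1.4598; hedge Δ=-0.2426, bond B=11.7646.
  t=2,j=2: stock 93.8450 → up 128.5677 (V=0.0000), down 58.1839 (V=0.0000). Price 0.0000; hedge Δ=0.0000, bond B=0.0000.
  t=1,j=0: stock 31.0000 → up 42.4700 (V=1.4598), down 19.2200 (V=9.1633). Price 2.6716; hedge Δ=-0.3313, bond B=12.9430.
  t=1,j=1: stock 68.5000 → up 93.8450 (V=0.0000), down 42.4700 (V=1.4598). Price 0.2757; hedge Δ=-0.0284, bond B=2.2222.
  t=0,j=0: stock 50.0000 → up 68.5000 (V=0.2757), down 31.0000 (V=2.6716). Price 0.6823; hedge Δ=-0.0639, bond B=3.8769.
Self-financing check: at every node Δ·S+B equals the discounted successor values.

(0,0): Delta=-0.0639 Bond=3.8769
(1,0): Delta=-0.3313 Bond=12.9430
(1,1): Delta=-0.0284 Bond=2.2222
(2,0): Delta=-1.0000 Bond=28.3833
(2,1): Delta=-0.2426 Bond=11.7646
(2,2): Delta=0.0000 Bond=0.0000
V0=0.6823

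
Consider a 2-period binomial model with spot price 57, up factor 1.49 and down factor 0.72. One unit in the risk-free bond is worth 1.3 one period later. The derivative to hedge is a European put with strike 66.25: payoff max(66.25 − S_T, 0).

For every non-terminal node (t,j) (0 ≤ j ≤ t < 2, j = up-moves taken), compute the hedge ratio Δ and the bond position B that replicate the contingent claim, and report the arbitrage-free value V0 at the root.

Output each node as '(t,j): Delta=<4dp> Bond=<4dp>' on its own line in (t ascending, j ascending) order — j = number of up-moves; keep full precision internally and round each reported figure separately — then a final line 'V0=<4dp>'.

(0,0): Delta=-0.2040 Bond=14.0720
(1,0): Delta=-1.0000 Bond=50.9615
(1,1): Delta=-0.0780 Bond=7.5920
V0=2.4442

Since d<R<u, set p* = (R−d)/(u−d) = 0.7532; price each node as the discounted p*-expectation of its children.
Terminal payoffs: V(2,0)=36.7012, V(2,1)=5.1004, V(2,2)=0.0000
  t=1,j=0: stock 41.0400 → up 61.1496 (V=5.1004), down 29.5488 (V=36.7012). Price 9.9215; hedge Δ=-1.0000, bond B=50.9615.
  t=1,j=1: stock 84.9300 → up 126.5457 (V=0.0000), down 61.1496 (V=5.1004). Price 0.9681; hedge Δ=-0.0780, bond B=7.5920.
  t=0,j=0: stock 57.0000 → up 84.9300 (V=0.9681), down 41.0400 (V=9.9215). Price 2.4442; hedge Δ=-0.2040, bond B=14.0720.
Check: Δ(0,0)·S0 + B(0,0) = 2.4442 = V0.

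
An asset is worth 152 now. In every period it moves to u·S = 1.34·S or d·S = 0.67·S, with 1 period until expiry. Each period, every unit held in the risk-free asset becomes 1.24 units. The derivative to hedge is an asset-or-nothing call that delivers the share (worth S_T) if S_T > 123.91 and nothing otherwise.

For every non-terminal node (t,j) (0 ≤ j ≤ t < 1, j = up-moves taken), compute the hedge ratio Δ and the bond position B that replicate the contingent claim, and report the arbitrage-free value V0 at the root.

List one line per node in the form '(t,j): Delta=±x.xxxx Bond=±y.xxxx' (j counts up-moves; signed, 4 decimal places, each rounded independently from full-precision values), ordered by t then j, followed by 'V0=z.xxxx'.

The replicating-portfolio and risk-neutral prices coincide; use p* = (1.24−0.67)/(1.34−0.67) = 0.8507 for the latter.
Terminal values V(1,·): V(1,0)=0.0000, V(1,1)=203.6800
  t=0,j=0: stock 152.0000 → up 203.6800 (V=203.6800), down 101.8400 (V=0.0000). Price 139.7419; hedge Δ=2.0000, bond B=-164.2581.
Self-financing check: at every node Δ·S+B equals the discounted successor values.

(0,0): Delta=2.0000 Bond=-164.2581
V0=139.7419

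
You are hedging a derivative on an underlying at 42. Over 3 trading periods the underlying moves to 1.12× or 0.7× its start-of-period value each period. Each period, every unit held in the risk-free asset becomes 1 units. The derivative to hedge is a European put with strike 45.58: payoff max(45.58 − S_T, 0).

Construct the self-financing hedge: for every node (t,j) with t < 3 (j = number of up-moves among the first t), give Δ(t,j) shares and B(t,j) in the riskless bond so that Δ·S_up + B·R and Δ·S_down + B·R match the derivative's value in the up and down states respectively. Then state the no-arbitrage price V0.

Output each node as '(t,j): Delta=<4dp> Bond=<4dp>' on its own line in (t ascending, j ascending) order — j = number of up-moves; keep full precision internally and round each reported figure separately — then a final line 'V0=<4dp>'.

Under the risk-neutral measure, an up-move has probability p* = (R−d)/(u−d) = 0.7143 and values discount at R = 1.
Terminal payoffs: V(3,0)=31.1740, V(3,1)=22.5304, V(3,2)=8.7006, V(3,3)=0.0000
Node (2,0) S=20.5800: V=(p*·22.5304+(1−p*)·31.1740)/1=25.0000; Δ=(22.5304−31.1740)/(23.0496−14.4060)=-1.0000; B=V−Δ·S=45.5800
Node (2,1) S=32.9280: V=(p*·8.7006+(1−p*)·22.5304)/1=12.6520; Δ=(8.7006−22.5304)/(36.8794−23.0496)=-1.0000; B=V−Δ·S=45.5800
Node (2,2) S=52.6848: V=(p*·0.0000+(1−p*)·8.7006)/1=2.4859; Δ=(0.0000−8.7006)/(59.0070−36.8794)=-0.3932; B=V−Δ·S=23.2017
Node (1,0) S=29.4000: V=(p*·12.6520+(1−p*)·25.0000)/1=16.1800; Δ=(12.6520−25.0000)/(32.9280−20.5800)=-1.0000; B=V−Δ·S=45.5800
Node (1,1) S=47.0400: V=(p*·2.4859+(1−p*)·12.6520)/1=5.3905; Δ=(2.4859−12.6520)/(52.6848−32.9280)=-0.5146; B=V−Δ·S=29.5955
Node (0,0) S=42.0000: V=(p*·5.3905+(1−p*)·16.1800)/1=8.4732; Δ=(5.3905−16.1800)/(47.0400−29.4000)=-0.6116; B=V−Δ·S=34.1625
Check: Δ(0,0)·S0 + B(0,0) = 8.4732 = V0.

(0,0): Delta=-0.6116 Bond=34.1625
(1,0): Delta=-1.0000 Bond=45.5800
(1,1): Delta=-0.5146 Bond=29.5955
(2,0): Delta=-1.0000 Bond=45.5800
(2,1): Delta=-1.0000 Bond=45.5800
(2,2): Delta=-0.3932 Bond=23.2017
V0=8.4732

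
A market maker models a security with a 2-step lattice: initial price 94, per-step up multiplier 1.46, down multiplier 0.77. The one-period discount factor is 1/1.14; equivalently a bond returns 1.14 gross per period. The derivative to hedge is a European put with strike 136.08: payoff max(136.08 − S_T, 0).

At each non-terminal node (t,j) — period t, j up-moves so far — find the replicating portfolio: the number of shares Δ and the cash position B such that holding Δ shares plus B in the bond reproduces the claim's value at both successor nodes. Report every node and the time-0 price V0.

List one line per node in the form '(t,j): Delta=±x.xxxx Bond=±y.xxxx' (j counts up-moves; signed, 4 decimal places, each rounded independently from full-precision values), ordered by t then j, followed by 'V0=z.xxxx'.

(0,0): Delta=-0.5338 Bond=75.1065
(1,0): Delta=-1.0000 Bond=119.3684
(1,1): Delta=-0.3211 Bond=56.4348
V0=24.9338

No-arbitrage ⇒ martingale measure with p* = (R−d)/(u−d) = 0.5362.
Payoff layer (t=2): V(2,0)=80.3474, V(2,1)=30.4052, V(2,2)=0.0000
(1,0): S=72.3800. Δ = (V_up−V_dn)/(S_up−S_dn) = (30.4052−80.3474)/(105.6748−55.7326) = -1.0000. V = [p*·30.4052 + (1−p*)·80.3474]/1.14 = 46.9884. B = V − Δ·S = 119.3684.
(1,1): S=137.2400. Δ = (V_up−V_dn)/(S_up−S_dn) = (0.0000−30.4052)/(200.3704−105.6748) = -0.3211. V = [p*·0.0000 + (1−p*)·30.4052]/1.14 = 12.3693. B = V − Δ·S = 56.4348.
(0,0): S=94.0000. Δ = (V_up−V_dn)/(S_up−S_dn) = (12.3693−46.9884)/(137.2400−72.3800) = -0.5338. V = [p*·12.3693 + (1−p*)·46.9884]/1.14 = 24.9338. B = V − Δ·S = 75.1065.
Check: Δ(0,0)·S0 + B(0,0) = 24.9338 = V0.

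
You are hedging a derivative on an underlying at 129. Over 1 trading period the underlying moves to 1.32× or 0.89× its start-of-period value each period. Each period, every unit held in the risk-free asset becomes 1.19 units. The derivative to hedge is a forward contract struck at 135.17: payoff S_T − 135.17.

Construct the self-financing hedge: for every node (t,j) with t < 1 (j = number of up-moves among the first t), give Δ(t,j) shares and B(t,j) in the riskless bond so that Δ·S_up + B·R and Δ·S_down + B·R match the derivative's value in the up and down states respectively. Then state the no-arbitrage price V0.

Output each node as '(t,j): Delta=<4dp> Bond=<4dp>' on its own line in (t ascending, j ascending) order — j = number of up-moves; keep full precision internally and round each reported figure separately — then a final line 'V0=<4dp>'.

Since d<R<u, set p* = (R−d)/(u−d) = 0.6977; price each node as the discounted p*-expectation of its children.
Payoff layer (t=1): V(1,0)=-20.3600, V(1,1)=35.1100
(0,0): S=129.0000. Δ = (V_up−V_dn)/(S_up−S_dn) = (35.1100−-20.3600)/(170.2800−114.8100) = 1.0000. V = [p*·35.1100 + (1−p*)·-20.3600]/1.19 = 15.4118. B = V − Δ·S = -113.5882.
Root portfolio cost Δ·129+B reproduces V0=15.4118.

(0,0): Delta=1.0000 Bond=-113.5882
V0=15.4118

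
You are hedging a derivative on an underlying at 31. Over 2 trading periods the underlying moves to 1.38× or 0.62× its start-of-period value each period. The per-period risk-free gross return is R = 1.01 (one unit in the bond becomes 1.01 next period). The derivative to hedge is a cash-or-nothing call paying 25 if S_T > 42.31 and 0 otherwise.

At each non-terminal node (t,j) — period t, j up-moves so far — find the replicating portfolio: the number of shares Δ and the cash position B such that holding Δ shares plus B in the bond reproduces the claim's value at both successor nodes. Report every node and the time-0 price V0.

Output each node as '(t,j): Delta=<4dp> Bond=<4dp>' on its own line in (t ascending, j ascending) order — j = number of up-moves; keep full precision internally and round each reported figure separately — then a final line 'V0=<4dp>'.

(0,0): Delta=0.5391 Bond=-10.2595
(1,0): Delta=0.0000 Bond=0.0000
(1,1): Delta=0.7689 Bond=-20.1928
V0=6.4536

Since d<R<u, set p* = (R−d)/(u−d) = 0.5132; price each node as the discounted p*-expectation of its children.
At expiry t=2: V(2,0)=0.0000, V(2,1)=0.0000, V(2,2)=25.0000
(1,0): S=19.2200. Δ = (V_up−V_dn)/(S_up−S_dn) = (0.0000−0.0000)/(26.5236−11.9164) = 0.0000. V = [p*·0.0000 + (1−p*)·0.0000]/1.01 = 0.0000. B = V − Δ·S = 0.0000.
(1,1): S=42.7800. Δ = (V_up−V_dn)/(S_up−S_dn) = (25.0000−0.0000)/(59.0364−26.5236) = 0.7689. V = [p*·25.0000 + (1−p*)·0.0000]/1.01 = 12.7019. B = V − Δ·S = -20.1928.
(0,0): S=31.0000. Δ = (V_up−V_dn)/(S_up−S_dn) = (12.7019−0.0000)/(42.7800−19.2200) = 0.5391. V = [p*·12.7019 + (1−p*)·0.0000]/1.01 = 6.4536. B = V − Δ·S = -10.2595.
Self-financing check: at every node Δ·S+B equals the discounted successor values.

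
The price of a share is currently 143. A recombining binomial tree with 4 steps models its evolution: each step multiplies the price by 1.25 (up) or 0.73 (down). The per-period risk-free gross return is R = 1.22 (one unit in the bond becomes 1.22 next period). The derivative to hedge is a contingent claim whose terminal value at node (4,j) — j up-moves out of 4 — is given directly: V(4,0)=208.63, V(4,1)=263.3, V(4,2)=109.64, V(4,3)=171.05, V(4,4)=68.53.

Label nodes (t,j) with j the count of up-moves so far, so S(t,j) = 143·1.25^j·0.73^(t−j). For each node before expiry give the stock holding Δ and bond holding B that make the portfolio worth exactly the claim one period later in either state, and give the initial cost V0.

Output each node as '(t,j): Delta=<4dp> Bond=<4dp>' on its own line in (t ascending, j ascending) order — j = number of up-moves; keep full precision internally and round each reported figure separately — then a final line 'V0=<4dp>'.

Since d<R<u, set p* = (R−d)/(u−d) = 0.9423; price each node as the discounted p*-expectation of its children.
At expiry t=4: V(4,0)=208.6300, V(4,1)=263.3000, V(4,2)=109.6400, V(4,3)=171.0500, V(4,4)=68.5300
Node (3,0) S=55.6294: V=(p*·263.3000+(1−p*)·208.6300)/1.22=213.2344; Δ=(263.3000−208.6300)/(69.5368−40.6095)=1.8899; B=V−Δ·S=108.0998
Node (3,1) S=95.2559: V=(p*·109.6400+(1−p*)·263.3000)/1.22=97.1352; Δ=(109.6400−263.3000)/(119.0698−69.5368)=-3.1022; B=V−Δ·S=392.6352
Node (3,2) S=163.1094: V=(p*·171.0500+(1−p*)·109.6400)/1.22=137.3009; Δ=(171.0500−109.6400)/(203.8867−119.0698)=0.7240; B=V−Δ·S=19.2048
Node (3,3) S=279.2969: V=(p*·68.5300+(1−p*)·171.0500)/1.22=61.0202; Δ=(68.5300−171.0500)/(349.1211−203.8867)=-0.7059; B=V−Δ·S=258.1740
Node (2,0) S=76.2047: V=(p*·97.1352+(1−p*)·213.2344)/1.22=85.1092; Δ=(97.1352−213.2344)/(95.2559−55.6294)=-2.9298; B=V−Δ·S=308.3768
Node (2,1) S=130.4875: V=(p*·137.3009+(1−p*)·97.1352)/1.22=110.6423; Δ=(137.3009−97.1352)/(163.1094−95.2559)=0.5919; B=V−Δ·S=33.4007
Node (2,2) S=223.4375: V=(p*·61.0202+(1−p*)·137.3009)/1.22=53.6238; Δ=(61.0202−137.3009)/(279.2969−163.1094)=-0.6565; B=V−Δ·S=200.3175
Node (1,0) S=104.3900: V=(p*·110.6423+(1−p*)·85.1092)/1.22=89.4830; Δ=(110.6423−85.1092)/(130.4875−76.2047)=0.4704; B=V−Δ·S=40.3809
Node (1,1) S=178.7500: V=(p*·53.6238+(1−p*)·110.6423)/1.22=46.6502; Δ=(53.6238−110.6423)/(223.4375−130.4875)=-0.6134; B=V−Δ·S=156.3014
Node (0,0) S=143.0000: V=(p*·46.6502+(1−p*)·89.4830)/1.22=40.2634; Δ=(46.6502−89.4830)/(178.7500−104.3900)=-0.5760; B=V−Δ·S=122.6341
The time-0 hedge costs 40.2634, which is the no-arbitrage price.

(0,0): Delta=-0.5760 Bond=122.6341
(1,0): Delta=0.4704 Bond=40.3809
(1,1): Delta=-0.6134 Bond=156.3014
(2,0): Delta=-2.9298 Bond=308.3768
(2,1): Delta=0.5919 Bond=33.4007
(2,2): Delta=-0.6565 Bond=200.3175
(3,0): Delta=1.8899 Bond=108.0998
(3,1): Delta=-3.1022 Bond=392.6352
(3,2): Delta=0.7240 Bond=19.2048
(3,3): Delta=-0.7059 Bond=258.1740
V0=40.2634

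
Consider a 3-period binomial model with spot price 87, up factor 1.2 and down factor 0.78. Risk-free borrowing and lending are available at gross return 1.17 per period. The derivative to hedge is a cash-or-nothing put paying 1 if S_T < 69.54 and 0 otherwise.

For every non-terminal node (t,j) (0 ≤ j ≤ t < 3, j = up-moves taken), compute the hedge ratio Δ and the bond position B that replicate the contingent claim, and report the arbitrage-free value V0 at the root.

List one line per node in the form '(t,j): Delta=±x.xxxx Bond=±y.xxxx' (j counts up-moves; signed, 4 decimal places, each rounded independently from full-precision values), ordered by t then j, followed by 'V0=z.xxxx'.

Risk-neutral probability p* = (R−d)/(u−d) = (1.17−0.78)/(1.2−0.78) = 0.9286.
At expiry t=3: V(3,0)=1.0000, V(3,1)=1.0000, V(3,2)=0.0000, V(3,3)=0.0000
Node (2,0) S=52.9308: V=(p*·1.0000+(1−p*)·1.0000)/1.17=0.8547; Δ=(1.0000−1.0000)/(63.5170−41.2860)=0.0000; B=V−Δ·S=0.8547
Node (2,1) S=81.4320: V=(p*·0.0000+(1−p*)·1.0000)/1.17=0.0611; Δ=(0.0000−1.0000)/(97.7184−63.5170)=-0.0292; B=V−Δ·S=2.4420
Node (2,2) S=125.2800: V=(p*·0.0000+(1−p*)·0.0000)/1.17=0.0000; Δ=(0.0000−0.0000)/(150.3360−97.7184)=0.0000; B=V−Δ·S=0.0000
Node (1,0) S=67.8600: V=(p*·0.0611+(1−p*)·0.8547)/1.17=0.1006; Δ=(0.0611−0.8547)/(81.4320−52.9308)=-0.0278; B=V−Δ·S=1.9903
Node (1,1) S=104.4000: V=(p*·0.0000+(1−p*)·0.0611)/1.17=0.0037; Δ=(0.0000−0.0611)/(125.2800−81.4320)=-0.0014; B=V−Δ·S=0.1491
Node (0,0) S=87.0000: V=(p*·0.0037+(1−p*)·0.1006)/1.17=0.0091; Δ=(0.0037−0.1006)/(104.4000−67.8600)=-0.0027; B=V−Δ·S=0.2398
Each (Δ,B) replicates both successor values, so the strategy is self-financing and V0 is arbitrage-free.

(0,0): Delta=-0.0027 Bond=0.2398
(1,0): Delta=-0.0278 Bond=1.9903
(1,1): Delta=-0.0014 Bond=0.1491
(2,0): Delta=0.0000 Bond=0.8547
(2,1): Delta=-0.0292 Bond=2.4420
(2,2): Delta=0.0000 Bond=0.0000
V0=0.0091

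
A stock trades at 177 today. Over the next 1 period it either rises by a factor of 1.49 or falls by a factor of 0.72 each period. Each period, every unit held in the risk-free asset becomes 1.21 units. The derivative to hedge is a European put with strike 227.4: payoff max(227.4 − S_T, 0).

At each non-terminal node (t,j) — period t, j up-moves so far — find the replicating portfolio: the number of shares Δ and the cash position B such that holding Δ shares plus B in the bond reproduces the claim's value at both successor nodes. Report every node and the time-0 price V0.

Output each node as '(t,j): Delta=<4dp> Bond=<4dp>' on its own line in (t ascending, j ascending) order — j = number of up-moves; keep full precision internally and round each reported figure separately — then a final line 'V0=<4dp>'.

(0,0): Delta=-0.7334 Bond=159.8588
V0=30.0406

Under the risk-neutral measure, an up-move has probability p* = (R−d)/(u−d) = 0.6364 and values discount at R = 1.21.
Terminal values V(1,·): V(1,0)=99.9600, V(1,1)=0.0000
Node (0,0) S=177.0000: V=(p*·0.0000+(1−p*)·99.9600)/1.21=30.0406; Δ=(0.0000−99.9600)/(263.7300−127.4400)=-0.7334; B=V−Δ·S=159.8588
Each (Δ,B) replicates both successor values, so the strategy is self-financing and V0 is arbitrage-free.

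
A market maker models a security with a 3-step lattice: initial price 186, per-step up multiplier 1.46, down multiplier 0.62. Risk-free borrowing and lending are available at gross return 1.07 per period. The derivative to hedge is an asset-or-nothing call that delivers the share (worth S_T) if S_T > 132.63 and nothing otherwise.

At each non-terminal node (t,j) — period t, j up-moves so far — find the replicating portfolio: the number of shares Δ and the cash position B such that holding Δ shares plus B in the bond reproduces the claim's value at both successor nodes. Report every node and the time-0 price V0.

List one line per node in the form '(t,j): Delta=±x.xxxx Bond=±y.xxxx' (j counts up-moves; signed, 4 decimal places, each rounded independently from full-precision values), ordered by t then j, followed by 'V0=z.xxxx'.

(0,0): Delta=1.2179 Bond=-73.6750
(1,0): Delta=1.2705 Bond=-84.8962
(1,1): Delta=1.1986 Bond=-73.5767
(2,0): Delta=0.0000 Bond=0.0000
(2,1): Delta=1.7381 Bond=-169.5661
(2,2): Delta=1.0000 Bond=0.0000
V0=152.8580

Since d<R<u, set p* = (R−d)/(u−d) = 0.5357; price each node as the discounted p*-expectation of its children.
Terminal payoffs: V(3,0)=0.0000, V(3,1)=0.0000, V(3,2)=245.8161, V(3,3)=578.8573
(2,0): S=71.4984. Δ = (V_up−V_dn)/(S_up−S_dn) = (0.0000−0.0000)/(104.3877−44.3290) = 0.0000. V = [p*·0.0000 + (1−p*)·0.0000]/1.07 = 0.0000. B = V − Δ·S = 0.0000.
(2,1): S=168.3672. Δ = (V_up−V_dn)/(S_up−S_dn) = (245.8161−0.0000)/(245.8161−104.3877) = 1.7381. V = [p*·245.8161 + (1−p*)·0.0000]/1.07 = 123.0722. B = V − Δ·S = -169.5661.
(2,2): S=396.4776. Δ = (V_up−V_dn)/(S_up−S_dn) = (578.8573−245.8161)/(578.8573−245.8161) = 1.0000. V = [p*·578.8573 + (1−p*)·245.8161]/1.07 = 396.4776. B = V − Δ·S = 0.0000.
(1,0): S=115.3200. Δ = (V_up−V_dn)/(S_up−S_dn) = (123.0722−0.0000)/(168.3672−71.4984) = 1.2705. V = [p*·123.0722 + (1−p*)·0.0000]/1.07 = 61.6182. B = V − Δ·S = -84.8962.
(1,1): S=271.5600. Δ = (V_up−V_dn)/(S_up−S_dn) = (396.4776−123.0722)/(396.4776−168.3672) = 1.1986. V = [p*·396.4776 + (1−p*)·123.0722]/1.07 = 251.9059. B = V − Δ·S = -73.5767.
(0,0): S=186.0000. Δ = (V_up−V_dn)/(S_up−S_dn) = (251.9059−61.6182)/(271.5600−115.3200) = 1.2179. V = [p*·251.9059 + (1−p*)·61.6182]/1.07 = 152.8580. B = V − Δ·S = -73.6750.
Check: Δ(0,0)·S0 + B(0,0) = 152.8580 = V0.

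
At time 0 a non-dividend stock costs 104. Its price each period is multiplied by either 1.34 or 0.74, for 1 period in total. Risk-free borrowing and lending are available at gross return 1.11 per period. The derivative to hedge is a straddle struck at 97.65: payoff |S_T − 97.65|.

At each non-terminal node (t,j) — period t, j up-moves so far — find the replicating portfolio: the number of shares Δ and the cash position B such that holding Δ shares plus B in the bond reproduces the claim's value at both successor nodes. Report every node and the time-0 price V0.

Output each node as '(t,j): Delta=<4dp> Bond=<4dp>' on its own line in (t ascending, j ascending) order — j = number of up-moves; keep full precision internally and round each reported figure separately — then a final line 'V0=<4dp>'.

No-arbitrage ⇒ martingale measure with p* = (R−d)/(u−d) = 0.6167.
Terminal values V(1,·): V(1,0)=20.6900, V(1,1)=41.7100
  t=0,j=0: stock 104.0000 → up 139.3600 (V=41.7100), down 76.9600 (V=20.6900). Price 30.3174; hedge Δ=0.3369, bond B=-4.7159.
Check: Δ(0,0)·S0 + B(0,0) = 30.3174 = V0.

(0,0): Delta=0.3369 Bond=-4.7159
V0=30.3174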